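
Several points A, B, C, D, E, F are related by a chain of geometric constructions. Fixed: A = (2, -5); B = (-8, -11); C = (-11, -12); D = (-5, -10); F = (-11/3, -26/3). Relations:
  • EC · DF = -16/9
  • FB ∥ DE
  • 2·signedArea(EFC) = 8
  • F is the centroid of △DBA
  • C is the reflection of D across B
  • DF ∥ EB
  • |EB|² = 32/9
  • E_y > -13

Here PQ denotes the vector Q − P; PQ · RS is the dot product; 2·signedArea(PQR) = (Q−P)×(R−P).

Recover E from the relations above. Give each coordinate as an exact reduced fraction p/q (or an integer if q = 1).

E = (-28/3, -37/3)

1. E_x = -28/3  [DF ∥ EB ∩ FB ∥ DE]
2. E_y = -37/3  [DF ∥ EB ∩ FB ∥ DE]
   → E = (-28/3, -37/3)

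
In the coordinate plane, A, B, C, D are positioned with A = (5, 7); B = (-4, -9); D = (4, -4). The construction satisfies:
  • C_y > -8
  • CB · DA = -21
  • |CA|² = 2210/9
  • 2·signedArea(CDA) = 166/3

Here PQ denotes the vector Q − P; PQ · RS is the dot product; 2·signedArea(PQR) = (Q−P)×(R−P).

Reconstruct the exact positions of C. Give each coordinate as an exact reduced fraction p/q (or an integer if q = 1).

1. C_x = -4/3  [2·signedArea(CDA) = 166/3 ∩ CB · DA = -21]
2. C_y = -22/3  [2·signedArea(CDA) = 166/3 ∩ CB · DA = -21]
   → C = (-4/3, -22/3)

C = (-4/3, -22/3)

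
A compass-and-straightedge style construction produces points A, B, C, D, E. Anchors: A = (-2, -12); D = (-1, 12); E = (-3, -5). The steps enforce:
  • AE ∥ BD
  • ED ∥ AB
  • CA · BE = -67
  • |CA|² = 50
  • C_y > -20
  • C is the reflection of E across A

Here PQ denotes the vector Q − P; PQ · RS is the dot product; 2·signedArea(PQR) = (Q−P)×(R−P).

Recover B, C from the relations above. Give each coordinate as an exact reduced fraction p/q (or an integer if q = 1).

1. B_x = 0  [AE ∥ BD ∩ ED ∥ AB]
2. B_y = 5  [AE ∥ BD ∩ ED ∥ AB]
   → B = (0, 5)
3. C_x = -1  [C is the reflection of E across A]
4. C_y = -19  [C is the reflection of E across A]
   → C = (-1, -19)

B = (0, 5)
C = (-1, -19)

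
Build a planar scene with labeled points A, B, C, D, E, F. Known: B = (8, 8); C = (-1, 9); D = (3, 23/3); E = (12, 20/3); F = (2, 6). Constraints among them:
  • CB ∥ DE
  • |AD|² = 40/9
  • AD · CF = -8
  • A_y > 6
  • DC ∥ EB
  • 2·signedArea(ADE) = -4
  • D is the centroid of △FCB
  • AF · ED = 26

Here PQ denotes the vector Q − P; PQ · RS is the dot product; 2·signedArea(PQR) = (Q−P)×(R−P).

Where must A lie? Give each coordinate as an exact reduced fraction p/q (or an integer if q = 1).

1. A_x = 5  [2·signedArea(ADE) = -4 ∩ AF · ED = 26]
2. A_y = 7  [2·signedArea(ADE) = -4 ∩ AF · ED = 26]
   → A = (5, 7)

A = (5, 7)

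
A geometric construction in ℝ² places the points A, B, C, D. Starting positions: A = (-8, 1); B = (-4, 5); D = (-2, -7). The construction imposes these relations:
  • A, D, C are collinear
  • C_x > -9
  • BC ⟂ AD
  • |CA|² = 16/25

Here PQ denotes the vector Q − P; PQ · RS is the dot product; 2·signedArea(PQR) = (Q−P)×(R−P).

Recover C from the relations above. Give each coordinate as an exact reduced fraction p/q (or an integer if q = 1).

1. C_x = -212/25  [A, D, C are collinear ∩ BC ⟂ AD]
2. C_y = 41/25  [A, D, C are collinear ∩ BC ⟂ AD]
   → C = (-212/25, 41/25)

C = (-212/25, 41/25)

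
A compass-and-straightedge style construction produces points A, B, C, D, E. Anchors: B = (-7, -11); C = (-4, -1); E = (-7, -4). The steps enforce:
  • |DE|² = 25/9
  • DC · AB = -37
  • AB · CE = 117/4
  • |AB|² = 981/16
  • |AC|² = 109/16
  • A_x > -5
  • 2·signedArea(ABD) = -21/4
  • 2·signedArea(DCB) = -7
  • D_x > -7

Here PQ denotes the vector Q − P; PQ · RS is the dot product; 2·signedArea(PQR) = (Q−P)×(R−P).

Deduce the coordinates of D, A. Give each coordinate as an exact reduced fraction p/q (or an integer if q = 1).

1. A_x = -19/4  [line 3·x + 3·y + 99/4 = 0 ∩ |AC|² = 109/16]
2. A_y = -7/2  [line 3·x + 3·y + 99/4 = 0 ∩ |AC|² = 109/16]
   → A = (-19/4, -7/2)
3. D_x = -6  [DC · AB = -37 ∩ 2·signedArea(DCB) = -7]
4. D_y = -16/3  [DC · AB = -37 ∩ 2·signedArea(DCB) = -7]
   → D = (-6, -16/3)

A = (-19/4, -7/2)
D = (-6, -16/3)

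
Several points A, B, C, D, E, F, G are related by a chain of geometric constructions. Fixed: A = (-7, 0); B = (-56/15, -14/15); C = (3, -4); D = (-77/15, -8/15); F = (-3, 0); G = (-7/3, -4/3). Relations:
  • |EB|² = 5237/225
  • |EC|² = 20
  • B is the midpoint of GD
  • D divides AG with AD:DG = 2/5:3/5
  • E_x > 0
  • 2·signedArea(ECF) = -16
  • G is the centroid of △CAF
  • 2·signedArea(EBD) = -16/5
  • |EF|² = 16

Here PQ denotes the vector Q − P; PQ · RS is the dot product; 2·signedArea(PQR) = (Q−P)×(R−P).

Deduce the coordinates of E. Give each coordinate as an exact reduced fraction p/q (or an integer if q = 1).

E = (1, 0)

1. E_x = 1  [2·signedArea(ECF) = -16 ∩ 2·signedArea(EBD) = -16/5]
2. E_y = 0  [2·signedArea(ECF) = -16 ∩ 2·signedArea(EBD) = -16/5]
   → E = (1, 0)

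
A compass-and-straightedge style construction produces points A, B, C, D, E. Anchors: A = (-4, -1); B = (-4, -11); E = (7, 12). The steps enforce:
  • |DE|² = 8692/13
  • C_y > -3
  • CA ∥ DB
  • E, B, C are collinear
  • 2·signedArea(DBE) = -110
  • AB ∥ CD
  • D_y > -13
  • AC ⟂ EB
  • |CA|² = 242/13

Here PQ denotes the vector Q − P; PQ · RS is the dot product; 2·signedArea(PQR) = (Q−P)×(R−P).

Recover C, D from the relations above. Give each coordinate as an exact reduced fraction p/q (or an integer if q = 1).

C = (-7/65, -186/65)
D = (-7/65, -836/65)

1. C_x = -7/65  [E, B, C are collinear ∩ AC ⟂ EB]
2. C_y = -186/65  [E, B, C are collinear ∩ AC ⟂ EB]
   → C = (-7/65, -186/65)
3. D_x = -7/65  [CA ∥ DB ∩ AB ∥ CD]
4. D_y = -836/65  [CA ∥ DB ∩ AB ∥ CD]
   → D = (-7/65, -836/65)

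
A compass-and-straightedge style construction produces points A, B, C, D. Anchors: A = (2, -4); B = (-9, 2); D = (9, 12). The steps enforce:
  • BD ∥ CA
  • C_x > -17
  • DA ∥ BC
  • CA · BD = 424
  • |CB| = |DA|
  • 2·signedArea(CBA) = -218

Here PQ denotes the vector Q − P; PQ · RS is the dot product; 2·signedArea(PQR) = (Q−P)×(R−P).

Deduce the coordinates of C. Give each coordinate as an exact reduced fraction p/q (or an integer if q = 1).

C = (-16, -14)

1. C_x = -16  [BD ∥ CA ∩ DA ∥ BC]
2. C_y = -14  [BD ∥ CA ∩ DA ∥ BC]
   → C = (-16, -14)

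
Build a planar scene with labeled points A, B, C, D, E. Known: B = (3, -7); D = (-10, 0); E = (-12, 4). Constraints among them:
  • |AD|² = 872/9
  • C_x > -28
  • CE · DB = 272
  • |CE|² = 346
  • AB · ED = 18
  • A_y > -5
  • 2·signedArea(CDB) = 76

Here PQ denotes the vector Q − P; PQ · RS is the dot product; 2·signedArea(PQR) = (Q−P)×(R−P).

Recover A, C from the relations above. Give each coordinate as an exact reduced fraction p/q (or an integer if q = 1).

A = (-4/3, -14/3)
C = (-27, 15)

1. A_x = -4/3  [line -2·x + 4·y + 16 = 0 ∩ |AD|² = 872/9]
2. A_y = -14/3  [line -2·x + 4·y + 16 = 0 ∩ |AD|² = 872/9]
   → A = (-4/3, -14/3)
3. C_x = -27  [CE · DB = 272 ∩ 2·signedArea(CDB) = 76]
4. C_y = 15  [CE · DB = 272 ∩ 2·signedArea(CDB) = 76]
   → C = (-27, 15)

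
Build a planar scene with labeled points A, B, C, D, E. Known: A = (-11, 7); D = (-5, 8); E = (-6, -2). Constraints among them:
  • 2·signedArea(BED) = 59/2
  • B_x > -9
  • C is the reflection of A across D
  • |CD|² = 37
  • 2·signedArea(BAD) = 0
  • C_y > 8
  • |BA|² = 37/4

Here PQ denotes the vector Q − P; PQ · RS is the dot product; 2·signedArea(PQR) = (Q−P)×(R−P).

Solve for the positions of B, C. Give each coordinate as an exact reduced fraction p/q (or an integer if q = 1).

B = (-8, 15/2)
C = (1, 9)

1. B_x = -8  [2·signedArea(BAD) = 0 ∩ 2·signedArea(BED) = 59/2]
2. B_y = 15/2  [2·signedArea(BAD) = 0 ∩ 2·signedArea(BED) = 59/2]
   → B = (-8, 15/2)
3. C_x = 1  [C is the reflection of A across D]
4. C_y = 9  [C is the reflection of A across D]
   → C = (1, 9)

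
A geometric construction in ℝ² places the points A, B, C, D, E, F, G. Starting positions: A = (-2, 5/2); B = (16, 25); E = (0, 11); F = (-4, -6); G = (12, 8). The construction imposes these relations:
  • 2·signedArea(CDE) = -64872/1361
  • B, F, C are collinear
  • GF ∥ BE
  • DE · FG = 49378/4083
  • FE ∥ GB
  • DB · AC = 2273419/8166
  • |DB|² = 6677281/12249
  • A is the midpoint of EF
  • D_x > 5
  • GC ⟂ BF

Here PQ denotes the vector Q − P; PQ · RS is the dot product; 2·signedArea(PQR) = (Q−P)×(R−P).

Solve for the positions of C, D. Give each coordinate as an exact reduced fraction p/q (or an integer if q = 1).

C = (9636/1361, 15208/1361)
D = (20524/4083, 17930/4083)

1. C_x = 9636/1361  [B, F, C are collinear ∩ GC ⟂ BF]
2. C_y = 15208/1361  [B, F, C are collinear ∩ GC ⟂ BF]
   → C = (9636/1361, 15208/1361)
3. D_x = 20524/4083  [DE · FG = 49378/4083 ∩ 2·signedArea(CDE) = -64872/1361]
4. D_y = 17930/4083  [DE · FG = 49378/4083 ∩ 2·signedArea(CDE) = -64872/1361]
   → D = (20524/4083, 17930/4083)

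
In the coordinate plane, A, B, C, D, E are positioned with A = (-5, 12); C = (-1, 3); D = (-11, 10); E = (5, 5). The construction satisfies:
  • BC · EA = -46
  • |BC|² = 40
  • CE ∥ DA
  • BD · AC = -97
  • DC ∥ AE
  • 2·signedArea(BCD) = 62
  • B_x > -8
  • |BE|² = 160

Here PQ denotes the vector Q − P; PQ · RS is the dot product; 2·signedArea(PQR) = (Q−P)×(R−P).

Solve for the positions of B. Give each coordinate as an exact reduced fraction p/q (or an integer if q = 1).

B = (-7, 1)

1. B_x = -7  [2·signedArea(BCD) = 62 ∩ BC · EA = -46]
2. B_y = 1  [2·signedArea(BCD) = 62 ∩ BC · EA = -46]
   → B = (-7, 1)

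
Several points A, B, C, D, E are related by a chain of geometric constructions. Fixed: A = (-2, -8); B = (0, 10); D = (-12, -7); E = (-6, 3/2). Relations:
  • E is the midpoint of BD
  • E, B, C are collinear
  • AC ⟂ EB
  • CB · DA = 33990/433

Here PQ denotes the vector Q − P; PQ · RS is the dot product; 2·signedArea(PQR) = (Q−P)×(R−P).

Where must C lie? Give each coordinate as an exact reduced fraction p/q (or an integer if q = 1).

1. C_x = -3960/433  [E, B, C are collinear ∩ AC ⟂ EB]
2. C_y = -1280/433  [E, B, C are collinear ∩ AC ⟂ EB]
   → C = (-3960/433, -1280/433)

C = (-3960/433, -1280/433)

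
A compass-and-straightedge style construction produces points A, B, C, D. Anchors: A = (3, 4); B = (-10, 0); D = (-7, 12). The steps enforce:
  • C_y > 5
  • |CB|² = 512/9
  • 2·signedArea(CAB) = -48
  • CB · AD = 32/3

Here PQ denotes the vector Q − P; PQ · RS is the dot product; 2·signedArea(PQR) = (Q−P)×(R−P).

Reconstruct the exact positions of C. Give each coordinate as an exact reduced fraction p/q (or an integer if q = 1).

1. C_x = -14/3  [CB · AD = 32/3 ∩ 2·signedArea(CAB) = -48]
2. C_y = 16/3  [CB · AD = 32/3 ∩ 2·signedArea(CAB) = -48]
   → C = (-14/3, 16/3)

C = (-14/3, 16/3)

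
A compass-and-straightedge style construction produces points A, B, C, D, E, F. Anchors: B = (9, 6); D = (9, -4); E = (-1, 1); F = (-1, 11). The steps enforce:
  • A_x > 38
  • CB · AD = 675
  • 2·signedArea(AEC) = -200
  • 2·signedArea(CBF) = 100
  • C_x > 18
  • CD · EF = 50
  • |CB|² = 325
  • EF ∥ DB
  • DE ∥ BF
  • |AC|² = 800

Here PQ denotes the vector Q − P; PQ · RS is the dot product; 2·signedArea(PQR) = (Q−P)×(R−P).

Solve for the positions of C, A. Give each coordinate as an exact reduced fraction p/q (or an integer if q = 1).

1. C_x = 19  [2·signedArea(CBF) = 100 ∩ CD · EF = 50]
2. C_y = -9  [2·signedArea(CBF) = 100 ∩ CD · EF = 50]
   → C = (19, -9)
3. A_x = 39  [CB · AD = 675 ∩ 2·signedArea(AEC) = -200]
4. A_y = -29  [CB · AD = 675 ∩ 2·signedArea(AEC) = -200]
   → A = (39, -29)

A = (39, -29)
C = (19, -9)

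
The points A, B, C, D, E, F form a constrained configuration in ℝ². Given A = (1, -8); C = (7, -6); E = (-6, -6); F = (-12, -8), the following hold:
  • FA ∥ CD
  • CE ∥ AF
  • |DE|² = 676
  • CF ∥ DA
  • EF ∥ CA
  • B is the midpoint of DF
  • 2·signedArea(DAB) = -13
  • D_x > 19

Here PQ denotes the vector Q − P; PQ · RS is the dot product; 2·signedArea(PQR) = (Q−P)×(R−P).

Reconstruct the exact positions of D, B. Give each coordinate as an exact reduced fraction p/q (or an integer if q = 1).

1. D_x = 20  [CF ∥ DA ∩ FA ∥ CD]
2. D_y = -6  [CF ∥ DA ∩ FA ∥ CD]
   → D = (20, -6)
3. B_x = 4  [B is the midpoint of DF]
4. B_y = -7  [B is the midpoint of DF]
   → B = (4, -7)

B = (4, -7)
D = (20, -6)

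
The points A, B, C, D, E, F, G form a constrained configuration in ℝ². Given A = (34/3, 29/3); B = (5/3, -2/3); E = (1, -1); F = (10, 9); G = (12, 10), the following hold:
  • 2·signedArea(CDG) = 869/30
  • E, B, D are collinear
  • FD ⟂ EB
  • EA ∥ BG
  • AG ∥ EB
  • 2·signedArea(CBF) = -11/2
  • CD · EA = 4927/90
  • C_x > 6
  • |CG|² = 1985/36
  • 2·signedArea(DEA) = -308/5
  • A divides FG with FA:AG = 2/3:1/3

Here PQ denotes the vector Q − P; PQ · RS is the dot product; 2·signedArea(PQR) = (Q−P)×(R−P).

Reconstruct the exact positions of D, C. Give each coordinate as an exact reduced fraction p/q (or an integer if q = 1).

C = (41/6, 14/3)
D = (61/5, 23/5)

1. D_x = 61/5  [E, B, D are collinear ∩ FD ⟂ EB]
2. D_y = 23/5  [E, B, D are collinear ∩ FD ⟂ EB]
   → D = (61/5, 23/5)
3. C_x = 41/6  [2·signedArea(CBF) = -11/2 ∩ 2·signedArea(CDG) = 869/30]
4. C_y = 14/3  [2·signedArea(CBF) = -11/2 ∩ 2·signedArea(CDG) = 869/30]
   → C = (41/6, 14/3)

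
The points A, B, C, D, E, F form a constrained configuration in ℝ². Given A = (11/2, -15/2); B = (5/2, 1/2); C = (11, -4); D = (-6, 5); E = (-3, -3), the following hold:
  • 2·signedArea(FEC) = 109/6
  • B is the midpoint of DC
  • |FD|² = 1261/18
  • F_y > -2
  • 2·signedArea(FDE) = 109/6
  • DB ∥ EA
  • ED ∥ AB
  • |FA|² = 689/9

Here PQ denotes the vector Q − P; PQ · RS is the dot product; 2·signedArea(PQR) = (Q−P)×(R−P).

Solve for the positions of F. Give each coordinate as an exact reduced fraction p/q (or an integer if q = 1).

1. F_x = -7/6  [2·signedArea(FDE) = 109/6 ∩ 2·signedArea(FEC) = 109/6]
2. F_y = -11/6  [2·signedArea(FDE) = 109/6 ∩ 2·signedArea(FEC) = 109/6]
   → F = (-7/6, -11/6)

F = (-7/6, -11/6)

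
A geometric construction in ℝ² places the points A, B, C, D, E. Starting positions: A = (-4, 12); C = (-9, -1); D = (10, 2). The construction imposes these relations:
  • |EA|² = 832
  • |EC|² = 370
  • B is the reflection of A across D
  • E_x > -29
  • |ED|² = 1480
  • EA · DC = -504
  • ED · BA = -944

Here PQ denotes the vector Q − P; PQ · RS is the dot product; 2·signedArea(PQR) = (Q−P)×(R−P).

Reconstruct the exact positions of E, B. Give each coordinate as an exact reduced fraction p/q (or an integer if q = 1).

1. E_x = -28  [line 19·x + 3·y + 544 = 0 ∩ |ED|² = 1480]
2. E_y = -4  [line 19·x + 3·y + 544 = 0 ∩ |ED|² = 1480]
   → E = (-28, -4)
3. B_x = 24  [B is the reflection of A across D]
4. B_y = -8  [B is the reflection of A across D]
   → B = (24, -8)

B = (24, -8)
E = (-28, -4)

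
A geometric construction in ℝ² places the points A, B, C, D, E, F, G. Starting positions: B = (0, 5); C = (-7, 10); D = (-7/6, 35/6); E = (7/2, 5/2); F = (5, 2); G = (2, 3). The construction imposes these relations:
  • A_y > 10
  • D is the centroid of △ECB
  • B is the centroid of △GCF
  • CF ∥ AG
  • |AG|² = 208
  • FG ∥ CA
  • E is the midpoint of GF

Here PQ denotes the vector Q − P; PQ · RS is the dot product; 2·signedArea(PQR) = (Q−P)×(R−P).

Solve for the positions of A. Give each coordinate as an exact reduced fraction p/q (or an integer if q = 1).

A = (-10, 11)

1. A_x = -10  [CF ∥ AG ∩ FG ∥ CA]
2. A_y = 11  [CF ∥ AG ∩ FG ∥ CA]
   → A = (-10, 11)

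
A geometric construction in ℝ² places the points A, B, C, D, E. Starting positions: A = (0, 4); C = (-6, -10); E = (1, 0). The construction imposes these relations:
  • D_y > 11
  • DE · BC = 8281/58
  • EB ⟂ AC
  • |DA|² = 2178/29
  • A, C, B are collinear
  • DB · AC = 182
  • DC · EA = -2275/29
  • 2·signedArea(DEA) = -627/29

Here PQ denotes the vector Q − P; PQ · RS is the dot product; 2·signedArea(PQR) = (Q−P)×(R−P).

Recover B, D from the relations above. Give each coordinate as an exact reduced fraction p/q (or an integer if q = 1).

1. B_x = -75/58  [A, C, B are collinear ∩ EB ⟂ AC]
2. B_y = 57/58  [A, C, B are collinear ∩ EB ⟂ AC]
   → B = (-75/58, 57/58)
3. D_x = 99/29  [2·signedArea(DEA) = -627/29 ∩ DE · BC = 8281/58]
4. D_y = 347/29  [2·signedArea(DEA) = -627/29 ∩ DE · BC = 8281/58]
   → D = (99/29, 347/29)

B = (-75/58, 57/58)
D = (99/29, 347/29)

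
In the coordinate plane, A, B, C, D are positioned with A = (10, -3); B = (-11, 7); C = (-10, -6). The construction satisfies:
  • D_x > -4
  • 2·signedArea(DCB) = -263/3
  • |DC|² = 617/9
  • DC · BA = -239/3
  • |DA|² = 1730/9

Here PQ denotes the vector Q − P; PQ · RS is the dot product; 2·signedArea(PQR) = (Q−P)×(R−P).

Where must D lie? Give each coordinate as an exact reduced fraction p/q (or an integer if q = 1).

D = (-11/3, -2/3)

1. D_x = -11/3  [DC · BA = -239/3 ∩ 2·signedArea(DCB) = -263/3]
2. D_y = -2/3  [DC · BA = -239/3 ∩ 2·signedArea(DCB) = -263/3]
   → D = (-11/3, -2/3)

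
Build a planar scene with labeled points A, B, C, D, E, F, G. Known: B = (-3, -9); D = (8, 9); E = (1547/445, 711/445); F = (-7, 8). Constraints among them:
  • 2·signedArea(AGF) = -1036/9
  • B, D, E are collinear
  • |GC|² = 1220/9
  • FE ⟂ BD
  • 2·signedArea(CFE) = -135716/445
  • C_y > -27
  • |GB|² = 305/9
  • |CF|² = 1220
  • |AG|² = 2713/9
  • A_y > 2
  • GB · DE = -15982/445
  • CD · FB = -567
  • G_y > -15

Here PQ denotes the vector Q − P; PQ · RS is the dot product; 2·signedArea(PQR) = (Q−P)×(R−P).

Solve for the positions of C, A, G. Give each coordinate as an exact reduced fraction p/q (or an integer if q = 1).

1. C_x = 1  [2·signedArea(CFE) = -135716/445 ∩ CD · FB = -567]
2. C_y = -26  [2·signedArea(CFE) = -135716/445 ∩ CD · FB = -567]
   → C = (1, -26)
3. G_x = -5/3  [line 2013/445·x + 3294/445·y + 51667/445 = 0 ∩ |GC|² = 1220/9]
4. G_y = -44/3  [line 2013/445·x + 3294/445·y + 51667/445 = 0 ∩ |GC|² = 1220/9]
   → G = (-5/3, -44/3)
5. A_x = -2/3  [line -68/3·x + -16/3·y + -8/9 = 0 ∩ |AG|² = 2713/9]
6. A_y = 8/3  [line -68/3·x + -16/3·y + -8/9 = 0 ∩ |AG|² = 2713/9]
   → A = (-2/3, 8/3)

A = (-2/3, 8/3)
C = (1, -26)
G = (-5/3, -44/3)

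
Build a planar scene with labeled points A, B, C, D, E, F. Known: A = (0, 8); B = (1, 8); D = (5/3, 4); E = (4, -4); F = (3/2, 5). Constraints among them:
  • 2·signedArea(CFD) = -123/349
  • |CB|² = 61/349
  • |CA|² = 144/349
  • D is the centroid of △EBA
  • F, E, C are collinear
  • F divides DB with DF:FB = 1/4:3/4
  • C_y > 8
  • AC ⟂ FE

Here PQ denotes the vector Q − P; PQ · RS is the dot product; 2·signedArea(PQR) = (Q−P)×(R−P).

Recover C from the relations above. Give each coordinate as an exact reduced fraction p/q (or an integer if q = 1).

C = (216/349, 2852/349)

1. C_x = 216/349  [F, E, C are collinear ∩ AC ⟂ FE]
2. C_y = 2852/349  [F, E, C are collinear ∩ AC ⟂ FE]
   → C = (216/349, 2852/349)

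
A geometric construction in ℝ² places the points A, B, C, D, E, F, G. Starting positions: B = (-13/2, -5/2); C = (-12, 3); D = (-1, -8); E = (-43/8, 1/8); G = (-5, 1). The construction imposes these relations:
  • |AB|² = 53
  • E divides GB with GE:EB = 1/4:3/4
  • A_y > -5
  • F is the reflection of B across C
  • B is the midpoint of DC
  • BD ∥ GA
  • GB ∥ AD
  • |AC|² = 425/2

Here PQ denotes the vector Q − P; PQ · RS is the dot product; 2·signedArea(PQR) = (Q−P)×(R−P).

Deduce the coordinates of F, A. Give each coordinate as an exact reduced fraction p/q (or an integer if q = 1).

A = (1/2, -9/2)
F = (-35/2, 17/2)

1. F_x = -35/2  [F is the reflection of B across C]
2. F_y = 17/2  [F is the reflection of B across C]
   → F = (-35/2, 17/2)
3. A_x = 1/2  [GB ∥ AD ∩ BD ∥ GA]
4. A_y = -9/2  [GB ∥ AD ∩ BD ∥ GA]
   → A = (1/2, -9/2)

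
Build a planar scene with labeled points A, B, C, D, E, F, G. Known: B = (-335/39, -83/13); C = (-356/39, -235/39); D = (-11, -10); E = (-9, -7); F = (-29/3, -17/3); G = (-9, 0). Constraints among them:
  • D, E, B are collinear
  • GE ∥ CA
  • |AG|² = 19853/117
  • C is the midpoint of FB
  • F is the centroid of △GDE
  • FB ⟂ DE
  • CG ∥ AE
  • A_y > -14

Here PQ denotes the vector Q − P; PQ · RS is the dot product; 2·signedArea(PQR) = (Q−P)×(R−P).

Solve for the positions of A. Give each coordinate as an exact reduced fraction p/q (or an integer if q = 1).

1. A_x = -356/39  [CG ∥ AE ∩ GE ∥ CA]
2. A_y = -508/39  [CG ∥ AE ∩ GE ∥ CA]
   → A = (-356/39, -508/39)

A = (-356/39, -508/39)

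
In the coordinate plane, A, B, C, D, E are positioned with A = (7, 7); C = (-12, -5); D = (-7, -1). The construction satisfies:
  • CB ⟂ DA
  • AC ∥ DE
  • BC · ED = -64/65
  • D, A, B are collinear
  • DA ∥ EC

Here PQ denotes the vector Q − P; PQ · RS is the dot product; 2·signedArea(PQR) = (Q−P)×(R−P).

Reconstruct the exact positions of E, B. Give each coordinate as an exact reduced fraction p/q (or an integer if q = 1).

B = (-812/65, -269/65)
E = (-26, -13)

1. E_x = -26  [DA ∥ EC ∩ AC ∥ DE]
2. E_y = -13  [DA ∥ EC ∩ AC ∥ DE]
   → E = (-26, -13)
3. B_x = -812/65  [D, A, B are collinear ∩ CB ⟂ DA]
4. B_y = -269/65  [D, A, B are collinear ∩ CB ⟂ DA]
   → B = (-812/65, -269/65)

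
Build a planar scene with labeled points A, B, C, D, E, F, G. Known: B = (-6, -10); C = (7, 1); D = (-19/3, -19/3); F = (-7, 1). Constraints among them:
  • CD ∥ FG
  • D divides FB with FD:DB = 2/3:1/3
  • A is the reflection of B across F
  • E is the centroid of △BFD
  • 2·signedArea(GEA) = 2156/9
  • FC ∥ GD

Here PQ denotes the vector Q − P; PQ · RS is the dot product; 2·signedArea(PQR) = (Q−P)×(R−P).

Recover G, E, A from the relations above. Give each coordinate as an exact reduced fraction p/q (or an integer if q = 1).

A = (-8, 12)
E = (-58/9, -46/9)
G = (-61/3, -19/3)

1. G_x = -61/3  [FC ∥ GD ∩ CD ∥ FG]
2. G_y = -19/3  [FC ∥ GD ∩ CD ∥ FG]
   → G = (-61/3, -19/3)
3. E_x = -58/9  [E is the centroid of △BFD]
4. E_y = -46/9  [E is the centroid of △BFD]
   → E = (-58/9, -46/9)
5. A_x = -8  [A is the reflection of B across F]
6. A_y = 12  [A is the reflection of B across F]
   → A = (-8, 12)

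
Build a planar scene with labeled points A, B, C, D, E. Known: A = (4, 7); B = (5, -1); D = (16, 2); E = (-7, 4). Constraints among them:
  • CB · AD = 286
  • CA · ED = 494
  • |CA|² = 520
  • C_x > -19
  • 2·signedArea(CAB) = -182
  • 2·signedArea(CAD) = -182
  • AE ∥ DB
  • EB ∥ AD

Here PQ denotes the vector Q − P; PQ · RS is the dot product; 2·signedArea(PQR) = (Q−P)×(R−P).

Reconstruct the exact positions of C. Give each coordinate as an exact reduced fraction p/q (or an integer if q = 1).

C = (-18, 1)

1. C_x = -18  [2·signedArea(CAD) = -182 ∩ CB · AD = 286]
2. C_y = 1  [2·signedArea(CAD) = -182 ∩ CB · AD = 286]
   → C = (-18, 1)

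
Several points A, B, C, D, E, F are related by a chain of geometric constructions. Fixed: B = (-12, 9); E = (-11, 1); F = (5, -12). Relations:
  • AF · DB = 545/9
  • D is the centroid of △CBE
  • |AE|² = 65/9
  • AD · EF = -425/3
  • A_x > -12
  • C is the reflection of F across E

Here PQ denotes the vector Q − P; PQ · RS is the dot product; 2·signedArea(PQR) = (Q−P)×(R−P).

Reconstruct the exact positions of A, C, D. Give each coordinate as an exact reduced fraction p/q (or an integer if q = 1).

1. C_x = -27  [C is the reflection of F across E]
2. C_y = 14  [C is the reflection of F across E]
   → C = (-27, 14)
3. D_x = -50/3  [D is the centroid of △CBE]
4. D_y = 8  [D is the centroid of △CBE]
   → D = (-50/3, 8)
5. A_x = -34/3  [AF · DB = 545/9 ∩ AD · EF = -425/3]
6. A_y = 11/3  [AF · DB = 545/9 ∩ AD · EF = -425/3]
   → A = (-34/3, 11/3)

A = (-34/3, 11/3)
C = (-27, 14)
D = (-50/3, 8)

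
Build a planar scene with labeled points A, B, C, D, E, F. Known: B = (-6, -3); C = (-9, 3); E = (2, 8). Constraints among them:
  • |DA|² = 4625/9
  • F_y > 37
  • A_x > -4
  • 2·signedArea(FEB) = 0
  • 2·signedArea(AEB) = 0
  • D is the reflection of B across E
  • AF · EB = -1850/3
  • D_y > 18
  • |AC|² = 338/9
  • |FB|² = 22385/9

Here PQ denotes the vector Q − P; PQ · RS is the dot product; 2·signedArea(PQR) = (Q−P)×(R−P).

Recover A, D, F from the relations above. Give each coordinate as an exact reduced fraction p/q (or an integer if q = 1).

A = (-10/3, 2/3)
D = (10, 19)
F = (70/3, 112/3)

1. A_x = -10/3  [line 11·x + -8·y + 42 = 0 ∩ |AC|² = 338/9]
2. A_y = 2/3  [line 11·x + -8·y + 42 = 0 ∩ |AC|² = 338/9]
   → A = (-10/3, 2/3)
3. D_x = 10  [D is the reflection of B across E]
4. D_y = 19  [D is the reflection of B across E]
   → D = (10, 19)
5. F_x = 70/3  [2·signedArea(FEB) = 0 ∩ AF · EB = -1850/3]
6. F_y = 112/3  [2·signedArea(FEB) = 0 ∩ AF · EB = -1850/3]
   → F = (70/3, 112/3)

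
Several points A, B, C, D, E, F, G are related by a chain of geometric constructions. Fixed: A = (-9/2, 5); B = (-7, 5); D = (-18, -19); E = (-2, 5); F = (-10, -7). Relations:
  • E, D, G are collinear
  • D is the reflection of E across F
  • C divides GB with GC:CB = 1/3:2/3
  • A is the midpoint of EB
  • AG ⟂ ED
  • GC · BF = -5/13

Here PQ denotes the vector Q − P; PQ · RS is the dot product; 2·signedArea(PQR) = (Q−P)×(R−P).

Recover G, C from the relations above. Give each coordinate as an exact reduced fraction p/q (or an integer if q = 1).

1. G_x = -36/13  [E, D, G are collinear ∩ AG ⟂ ED]
2. G_y = 50/13  [E, D, G are collinear ∩ AG ⟂ ED]
   → G = (-36/13, 50/13)
3. C_x = -163/39  [C divides GB with GC:CB = 1/3:2/3]
4. C_y = 55/13  [C divides GB with GC:CB = 1/3:2/3]
   → C = (-163/39, 55/13)

C = (-163/39, 55/13)
G = (-36/13, 50/13)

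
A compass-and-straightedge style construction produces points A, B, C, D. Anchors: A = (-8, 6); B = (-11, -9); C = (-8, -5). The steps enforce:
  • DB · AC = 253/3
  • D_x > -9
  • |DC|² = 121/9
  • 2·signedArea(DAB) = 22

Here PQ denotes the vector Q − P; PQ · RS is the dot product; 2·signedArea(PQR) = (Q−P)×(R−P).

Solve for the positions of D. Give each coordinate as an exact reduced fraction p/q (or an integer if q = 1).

1. D_x = -8  [2·signedArea(DAB) = 22 ∩ DB · AC = 253/3]
2. D_y = -4/3  [2·signedArea(DAB) = 22 ∩ DB · AC = 253/3]
   → D = (-8, -4/3)

D = (-8, -4/3)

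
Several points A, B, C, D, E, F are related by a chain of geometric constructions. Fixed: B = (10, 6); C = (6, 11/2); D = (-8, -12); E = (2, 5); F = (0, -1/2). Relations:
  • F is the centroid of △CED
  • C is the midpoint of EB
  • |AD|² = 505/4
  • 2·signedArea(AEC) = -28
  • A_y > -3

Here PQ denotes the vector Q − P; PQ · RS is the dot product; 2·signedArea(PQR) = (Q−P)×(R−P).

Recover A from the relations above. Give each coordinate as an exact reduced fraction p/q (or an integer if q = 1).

A = (-2, -5/2)

1. A_x = -2  [line -1/2·x + 4·y + 9 = 0 ∩ |AD|² = 505/4]
2. A_y = -5/2  [line -1/2·x + 4·y + 9 = 0 ∩ |AD|² = 505/4]
   → A = (-2, -5/2)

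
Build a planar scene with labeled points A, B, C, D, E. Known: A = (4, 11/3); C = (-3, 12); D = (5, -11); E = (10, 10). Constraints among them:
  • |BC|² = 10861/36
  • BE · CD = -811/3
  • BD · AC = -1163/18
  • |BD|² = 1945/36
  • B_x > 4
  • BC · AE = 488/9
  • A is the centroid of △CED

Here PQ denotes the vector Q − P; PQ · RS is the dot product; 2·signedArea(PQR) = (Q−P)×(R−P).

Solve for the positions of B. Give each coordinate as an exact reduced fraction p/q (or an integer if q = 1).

B = (9/2, -11/3)

1. B_x = 9/2  [BD · AC = -1163/18 ∩ BE · CD = -811/3]
2. B_y = -11/3  [BD · AC = -1163/18 ∩ BE · CD = -811/3]
   → B = (9/2, -11/3)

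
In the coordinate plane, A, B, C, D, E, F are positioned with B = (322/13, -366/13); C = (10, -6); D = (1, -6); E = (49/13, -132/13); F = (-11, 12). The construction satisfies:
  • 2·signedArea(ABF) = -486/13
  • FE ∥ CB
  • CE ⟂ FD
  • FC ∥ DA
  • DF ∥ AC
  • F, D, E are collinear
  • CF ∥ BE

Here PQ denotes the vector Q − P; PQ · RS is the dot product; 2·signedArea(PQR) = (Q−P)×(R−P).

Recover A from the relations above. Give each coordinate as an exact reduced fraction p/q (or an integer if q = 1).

1. A_x = 22  [DF ∥ AC ∩ FC ∥ DA]
2. A_y = -24  [DF ∥ AC ∩ FC ∥ DA]
   → A = (22, -24)

A = (22, -24)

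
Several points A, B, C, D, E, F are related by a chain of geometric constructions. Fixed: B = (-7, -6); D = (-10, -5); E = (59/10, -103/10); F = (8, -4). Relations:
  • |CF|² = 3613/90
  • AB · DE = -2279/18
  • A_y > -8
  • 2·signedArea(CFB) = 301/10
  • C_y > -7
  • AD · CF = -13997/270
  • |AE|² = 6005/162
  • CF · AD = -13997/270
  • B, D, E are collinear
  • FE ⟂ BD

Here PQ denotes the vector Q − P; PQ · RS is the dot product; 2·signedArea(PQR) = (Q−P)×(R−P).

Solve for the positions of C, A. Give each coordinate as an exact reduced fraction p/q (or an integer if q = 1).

A = (2/5, -346/45)
C = (23/10, -203/30)

1. A_x = 2/5  [line -159/10·x + 53/10·y + 424/9 = 0 ∩ |AE|² = 6005/162]
2. A_y = -346/45  [line -159/10·x + 53/10·y + 424/9 = 0 ∩ |AE|² = 6005/162]
   → A = (2/5, -346/45)
3. C_x = 23/10  [2·signedArea(CFB) = 301/10 ∩ AD · CF = -13997/270]
4. C_y = -203/30  [2·signedArea(CFB) = 301/10 ∩ AD · CF = -13997/270]
   → C = (23/10, -203/30)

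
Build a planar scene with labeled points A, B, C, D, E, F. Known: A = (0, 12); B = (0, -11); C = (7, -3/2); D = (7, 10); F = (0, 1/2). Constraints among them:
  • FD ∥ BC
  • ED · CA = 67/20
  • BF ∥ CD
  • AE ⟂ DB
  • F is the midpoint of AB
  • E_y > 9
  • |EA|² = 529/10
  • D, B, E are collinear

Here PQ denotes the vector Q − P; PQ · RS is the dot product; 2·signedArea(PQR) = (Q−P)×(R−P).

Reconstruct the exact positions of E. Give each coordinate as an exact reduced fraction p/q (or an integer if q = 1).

E = (69/10, 97/10)

1. E_x = 69/10  [D, B, E are collinear ∩ AE ⟂ DB]
2. E_y = 97/10  [D, B, E are collinear ∩ AE ⟂ DB]
   → E = (69/10, 97/10)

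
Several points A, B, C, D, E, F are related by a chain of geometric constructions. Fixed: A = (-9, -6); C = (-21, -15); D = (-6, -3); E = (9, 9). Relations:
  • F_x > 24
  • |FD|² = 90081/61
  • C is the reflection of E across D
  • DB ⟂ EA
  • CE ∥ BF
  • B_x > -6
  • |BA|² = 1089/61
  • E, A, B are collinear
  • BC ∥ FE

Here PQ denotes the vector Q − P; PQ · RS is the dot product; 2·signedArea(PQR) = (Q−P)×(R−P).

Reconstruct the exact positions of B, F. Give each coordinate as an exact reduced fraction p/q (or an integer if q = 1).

B = (-351/61, -201/61)
F = (1479/61, 1263/61)

1. B_x = -351/61  [E, A, B are collinear ∩ DB ⟂ EA]
2. B_y = -201/61  [E, A, B are collinear ∩ DB ⟂ EA]
   → B = (-351/61, -201/61)
3. F_x = 1479/61  [BC ∥ FE ∩ CE ∥ BF]
4. F_y = 1263/61  [BC ∥ FE ∩ CE ∥ BF]
   → F = (1479/61, 1263/61)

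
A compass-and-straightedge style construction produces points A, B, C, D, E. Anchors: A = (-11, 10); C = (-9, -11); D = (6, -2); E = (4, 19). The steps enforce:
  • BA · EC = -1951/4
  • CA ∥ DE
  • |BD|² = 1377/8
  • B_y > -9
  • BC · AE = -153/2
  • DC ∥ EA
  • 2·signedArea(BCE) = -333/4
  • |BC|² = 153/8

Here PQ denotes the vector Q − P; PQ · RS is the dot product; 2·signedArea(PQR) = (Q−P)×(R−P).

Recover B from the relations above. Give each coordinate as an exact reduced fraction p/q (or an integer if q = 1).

1. B_x = -21/4  [BA · EC = -1951/4 ∩ BC · AE = -153/2]
2. B_y = -35/4  [BA · EC = -1951/4 ∩ BC · AE = -153/2]
   → B = (-21/4, -35/4)

B = (-21/4, -35/4)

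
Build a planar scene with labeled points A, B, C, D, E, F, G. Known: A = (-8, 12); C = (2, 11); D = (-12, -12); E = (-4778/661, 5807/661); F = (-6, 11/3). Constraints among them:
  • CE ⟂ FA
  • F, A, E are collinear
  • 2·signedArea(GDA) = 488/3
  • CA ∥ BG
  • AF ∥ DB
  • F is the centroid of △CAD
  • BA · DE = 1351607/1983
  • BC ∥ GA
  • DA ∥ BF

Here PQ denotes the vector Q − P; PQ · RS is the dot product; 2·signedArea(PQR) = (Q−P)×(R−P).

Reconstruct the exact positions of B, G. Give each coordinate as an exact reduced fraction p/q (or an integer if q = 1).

B = (-10, -61/3)
G = (-20, -58/3)

1. B_x = -10  [DA ∥ BF ∩ AF ∥ DB]
2. B_y = -61/3  [DA ∥ BF ∩ AF ∥ DB]
   → B = (-10, -61/3)
3. G_x = -20  [BC ∥ GA ∩ CA ∥ BG]
4. G_y = -58/3  [BC ∥ GA ∩ CA ∥ BG]
   → G = (-20, -58/3)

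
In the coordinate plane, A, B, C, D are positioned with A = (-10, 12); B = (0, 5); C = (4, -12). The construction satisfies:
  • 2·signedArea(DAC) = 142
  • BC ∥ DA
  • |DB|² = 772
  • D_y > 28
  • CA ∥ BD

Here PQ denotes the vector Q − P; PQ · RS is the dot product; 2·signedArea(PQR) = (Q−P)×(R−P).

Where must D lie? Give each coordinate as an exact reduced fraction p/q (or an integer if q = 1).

1. D_x = -14  [BC ∥ DA ∩ CA ∥ BD]
2. D_y = 29  [BC ∥ DA ∩ CA ∥ BD]
   → D = (-14, 29)

D = (-14, 29)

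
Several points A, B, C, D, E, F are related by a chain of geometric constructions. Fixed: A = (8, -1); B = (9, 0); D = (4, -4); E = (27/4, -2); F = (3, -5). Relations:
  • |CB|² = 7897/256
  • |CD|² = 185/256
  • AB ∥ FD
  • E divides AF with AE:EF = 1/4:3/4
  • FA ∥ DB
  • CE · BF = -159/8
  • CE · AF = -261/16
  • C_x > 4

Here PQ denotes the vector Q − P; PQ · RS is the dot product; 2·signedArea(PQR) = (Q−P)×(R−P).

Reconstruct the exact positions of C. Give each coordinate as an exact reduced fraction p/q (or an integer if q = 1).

1. C_x = 75/16  [CE · BF = -159/8 ∩ CE · AF = -261/16]
2. C_y = -7/2  [CE · BF = -159/8 ∩ CE · AF = -261/16]
   → C = (75/16, -7/2)

C = (75/16, -7/2)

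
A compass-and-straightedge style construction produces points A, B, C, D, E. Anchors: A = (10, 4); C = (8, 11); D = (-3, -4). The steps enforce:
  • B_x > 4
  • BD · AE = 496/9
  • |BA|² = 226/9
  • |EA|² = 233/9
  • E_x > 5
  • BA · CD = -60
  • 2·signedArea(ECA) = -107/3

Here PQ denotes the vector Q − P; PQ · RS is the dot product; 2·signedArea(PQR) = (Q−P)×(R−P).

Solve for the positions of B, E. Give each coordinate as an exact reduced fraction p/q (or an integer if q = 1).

1. E_x = 17/3  [line 7·x + 2·y + -127/3 = 0 ∩ |EA|² = 233/9]
2. E_y = 4/3  [line 7·x + 2·y + -127/3 = 0 ∩ |EA|² = 233/9]
   → E = (17/3, 4/3)
3. B_x = 5  [BD · AE = 496/9 ∩ BA · CD = -60]
4. B_y = 11/3  [BD · AE = 496/9 ∩ BA · CD = -60]
   → B = (5, 11/3)

B = (5, 11/3)
E = (17/3, 4/3)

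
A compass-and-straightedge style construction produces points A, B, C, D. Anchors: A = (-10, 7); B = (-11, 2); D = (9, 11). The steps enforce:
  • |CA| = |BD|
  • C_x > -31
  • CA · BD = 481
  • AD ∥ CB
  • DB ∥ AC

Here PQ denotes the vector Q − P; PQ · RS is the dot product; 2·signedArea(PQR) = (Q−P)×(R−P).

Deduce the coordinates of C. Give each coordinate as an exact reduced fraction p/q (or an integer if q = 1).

1. C_x = -30  [AD ∥ CB ∩ DB ∥ AC]
2. C_y = -2  [AD ∥ CB ∩ DB ∥ AC]
   → C = (-30, -2)

C = (-30, -2)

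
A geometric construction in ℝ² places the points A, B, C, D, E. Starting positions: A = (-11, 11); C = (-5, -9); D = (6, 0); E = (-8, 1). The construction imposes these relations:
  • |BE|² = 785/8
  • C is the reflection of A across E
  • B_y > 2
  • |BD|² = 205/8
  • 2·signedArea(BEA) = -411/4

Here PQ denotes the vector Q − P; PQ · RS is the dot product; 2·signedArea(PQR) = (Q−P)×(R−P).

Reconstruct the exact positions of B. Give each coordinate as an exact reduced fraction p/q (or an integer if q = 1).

B = (7/4, 11/4)

1. B_x = 7/4  [line -10·x + -3·y + 103/4 = 0 ∩ |BD|² = 205/8]
2. B_y = 11/4  [line -10·x + -3·y + 103/4 = 0 ∩ |BD|² = 205/8]
   → B = (7/4, 11/4)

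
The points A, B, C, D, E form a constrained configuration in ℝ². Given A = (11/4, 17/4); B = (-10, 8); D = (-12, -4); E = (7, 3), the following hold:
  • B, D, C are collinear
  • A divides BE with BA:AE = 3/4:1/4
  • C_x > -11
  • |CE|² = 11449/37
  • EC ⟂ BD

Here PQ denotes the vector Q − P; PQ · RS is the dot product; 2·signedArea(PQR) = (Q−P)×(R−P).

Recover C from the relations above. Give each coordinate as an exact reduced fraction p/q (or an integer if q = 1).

C = (-383/37, 218/37)

1. C_x = -383/37  [B, D, C are collinear ∩ EC ⟂ BD]
2. C_y = 218/37  [B, D, C are collinear ∩ EC ⟂ BD]
   → C = (-383/37, 218/37)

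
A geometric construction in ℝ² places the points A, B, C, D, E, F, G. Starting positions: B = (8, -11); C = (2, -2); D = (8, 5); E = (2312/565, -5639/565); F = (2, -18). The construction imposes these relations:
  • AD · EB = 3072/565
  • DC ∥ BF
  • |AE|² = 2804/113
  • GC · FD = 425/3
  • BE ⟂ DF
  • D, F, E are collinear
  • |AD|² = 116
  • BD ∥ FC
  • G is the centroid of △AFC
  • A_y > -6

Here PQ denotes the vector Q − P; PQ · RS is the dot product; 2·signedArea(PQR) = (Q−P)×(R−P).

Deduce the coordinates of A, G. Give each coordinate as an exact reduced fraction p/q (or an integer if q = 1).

A = (4, -5)
G = (8/3, -25/3)

1. A_x = 4  [line -2208/565·x + 576/565·y + 11712/565 = 0 ∩ |AE|² = 2804/113]
2. A_y = -5  [line -2208/565·x + 576/565·y + 11712/565 = 0 ∩ |AE|² = 2804/113]
   → A = (4, -5)
3. G_x = 8/3  [G is the centroid of △AFC]
4. G_y = -25/3  [G is the centroid of △AFC]
   → G = (8/3, -25/3)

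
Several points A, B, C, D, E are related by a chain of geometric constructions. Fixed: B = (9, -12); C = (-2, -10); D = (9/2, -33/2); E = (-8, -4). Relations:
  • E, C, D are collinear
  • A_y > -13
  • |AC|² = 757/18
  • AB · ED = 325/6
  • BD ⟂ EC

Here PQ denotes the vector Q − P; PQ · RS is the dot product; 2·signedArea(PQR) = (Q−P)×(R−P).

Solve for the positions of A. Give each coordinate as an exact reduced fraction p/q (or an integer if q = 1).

1. A_x = 23/6  [line -25/2·x + 25/2·y + 625/3 = 0 ∩ |AC|² = 757/18]
2. A_y = -77/6  [line -25/2·x + 25/2·y + 625/3 = 0 ∩ |AC|² = 757/18]
   → A = (23/6, -77/6)

A = (23/6, -77/6)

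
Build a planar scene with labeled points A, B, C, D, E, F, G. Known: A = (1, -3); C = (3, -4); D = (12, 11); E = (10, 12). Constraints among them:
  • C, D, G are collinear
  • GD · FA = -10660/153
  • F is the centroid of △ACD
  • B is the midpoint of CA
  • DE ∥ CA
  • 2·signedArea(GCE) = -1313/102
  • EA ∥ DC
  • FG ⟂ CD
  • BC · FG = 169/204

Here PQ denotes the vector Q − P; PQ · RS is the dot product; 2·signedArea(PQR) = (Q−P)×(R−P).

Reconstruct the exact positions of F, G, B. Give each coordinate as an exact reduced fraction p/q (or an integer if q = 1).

1. F_x = 16/3  [F is the centroid of △ACD]
2. F_y = 4/3  [F is the centroid of △ACD]
   → F = (16/3, 4/3)
3. G_x = 203/34  [C, D, G are collinear ∩ FG ⟂ CD]
4. G_y = 97/102  [C, D, G are collinear ∩ FG ⟂ CD]
   → G = (203/34, 97/102)
5. B_x = 2  [B is the midpoint of CA]
6. B_y = -7/2  [B is the midpoint of CA]
   → B = (2, -7/2)

B = (2, -7/2)
F = (16/3, 4/3)
G = (203/34, 97/102)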